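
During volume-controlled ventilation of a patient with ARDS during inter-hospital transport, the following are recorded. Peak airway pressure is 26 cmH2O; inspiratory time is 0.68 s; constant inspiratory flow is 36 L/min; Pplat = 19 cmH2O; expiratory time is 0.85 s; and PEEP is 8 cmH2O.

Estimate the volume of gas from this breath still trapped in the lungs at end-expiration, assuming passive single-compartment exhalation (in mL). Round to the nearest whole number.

57

Flow: 36 L/min ÷ 60 = 0.6 L/s.
Vt = flow × Ti = 0.6 L/s × 0.68 s × 1000 mL/L = 408.0 mL.
R = (PIP − Pplat)/V̇ = (26 − 19) / 0.6 = 7.0/0.6 = 11.667 cmH2O·s/L.
C = Vt/(Pplat − PEEP) = 408.0 / (19 − 8) = 408.0/11.0 = 37.091 mL/cmH2O.
τ = R × C = 11.667 × 0.03709 L/cmH2O = 0.4327 s.
Fraction remaining = e^(−Te/τ) = e^(−0.85/0.4327) = 0.1402.
Trapped volume = 408.0 × 0.1402 = 57.202 mL.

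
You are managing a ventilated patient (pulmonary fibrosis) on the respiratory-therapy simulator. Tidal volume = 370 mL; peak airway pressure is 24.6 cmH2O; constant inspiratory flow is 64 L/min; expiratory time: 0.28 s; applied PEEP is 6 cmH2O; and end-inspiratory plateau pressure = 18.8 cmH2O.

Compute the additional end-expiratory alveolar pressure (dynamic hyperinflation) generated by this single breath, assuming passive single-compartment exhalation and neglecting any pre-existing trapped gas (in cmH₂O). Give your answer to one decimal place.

Flow: 64 L/min ÷ 60 = 1.0667 L/s.
R = (PIP − Pplat)/V̇ = (24.6 − 18.8) / 1.0667 = 5.8/1.0667 = 5.437 cmH2O·s/L.
C = Vt/(Pplat − PEEP) = 370.0 / (18.8 − 6) = 370.0/12.8 = 28.906 mL/cmH2O.
τ = R × C = 5.437 × 0.02891 L/cmH2O = 0.1572 s.
Fraction remaining = e^(−Te/τ) = e^(−0.28/0.1572) = 0.1684; trapped volume = 370.0 × 0.1684 = 62.308 mL.
Additional alveolar pressure from trapping ≈ V_trapped / C = 62.308 / 28.906 = 2.156 cmH2O.

2.2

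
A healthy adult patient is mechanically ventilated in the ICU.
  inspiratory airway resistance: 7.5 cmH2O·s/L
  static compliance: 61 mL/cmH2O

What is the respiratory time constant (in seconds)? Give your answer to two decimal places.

0.46

τ = R × C = 7.5 × 61 mL/cmH2O = 7.5 × 0.061 L/cmH2O = 0.4575 s.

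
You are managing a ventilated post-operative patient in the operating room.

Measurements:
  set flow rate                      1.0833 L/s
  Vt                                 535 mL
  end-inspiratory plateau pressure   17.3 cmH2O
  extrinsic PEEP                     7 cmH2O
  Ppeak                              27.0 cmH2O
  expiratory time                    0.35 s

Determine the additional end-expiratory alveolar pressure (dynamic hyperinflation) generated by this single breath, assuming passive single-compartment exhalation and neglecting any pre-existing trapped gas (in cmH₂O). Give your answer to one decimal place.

R = (PIP − Pplat)/V̇ = (27.0 − 17.3) / 1.0833 = 9.7/1.0833 = 8.954 cmH2O·s/L.
C = Vt/(Pplat − PEEP) = 535.0 / (17.3 − 7) = 535.0/10.3 = 51.942 mL/cmH2O.
τ = R × C = 8.954 × 0.05194 L/cmH2O = 0.4651 s.
Fraction remaining = e^(−Te/τ) = e^(−0.35/0.4651) = 0.4712; trapped volume = 535.0 × 0.4712 = 252.09 mL.
Additional alveolar pressure from trapping ≈ V_trapped / C = 252.09 / 51.942 = 4.853 cmH2O.

4.9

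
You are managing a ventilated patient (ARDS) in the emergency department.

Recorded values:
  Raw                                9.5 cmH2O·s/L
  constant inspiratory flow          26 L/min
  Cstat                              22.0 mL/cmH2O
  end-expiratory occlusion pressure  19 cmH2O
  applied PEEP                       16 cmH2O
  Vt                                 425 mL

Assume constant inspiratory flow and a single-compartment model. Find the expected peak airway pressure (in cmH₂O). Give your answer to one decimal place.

Flow: 26 L/min ÷ 60 = 0.4333 L/s.
Total PEEP = 19 cmH2O (set 16 + intrinsic 3); this is the baseline alveolar pressure.
Equation of motion (constant flow): PIP = Vt/C + R·V̇ + PEEP.
PIP = 425/22.0 + 9.5×0.4333 + 19 = 19.318 + 4.116 + 19 = 42.434 cmH2O.

42.4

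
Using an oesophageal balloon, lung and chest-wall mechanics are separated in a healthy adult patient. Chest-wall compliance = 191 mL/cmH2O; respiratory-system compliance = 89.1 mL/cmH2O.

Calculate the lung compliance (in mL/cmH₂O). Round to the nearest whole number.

1/CL = 1/Crs − 1/Ccw.
1/CL = 1/89.1 − 1/191 = 0.005988.
CL = 167.0 mL/cmH2O.

167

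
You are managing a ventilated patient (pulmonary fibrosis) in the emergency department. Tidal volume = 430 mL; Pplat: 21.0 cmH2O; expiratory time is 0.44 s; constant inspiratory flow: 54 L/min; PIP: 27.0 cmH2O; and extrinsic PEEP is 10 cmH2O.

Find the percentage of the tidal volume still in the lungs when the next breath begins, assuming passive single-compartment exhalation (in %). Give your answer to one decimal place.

18.5

Flow: 54 L/min ÷ 60 = 0.9 L/s.
R = (PIP − Pplat)/V̇ = (27.0 − 21.0) / 0.9 = 6.0/0.9 = 6.667 cmH2O·s/L.
C = Vt/(Pplat − PEEP) = 430.0 / (21.0 − 10) = 430.0/11.0 = 39.091 mL/cmH2O.
τ = R × C = 6.667 × 0.03909 L/cmH2O = 0.2606 s.
Fraction remaining at end-expiration = e^(−Te/τ) = e^(−0.44/0.2606) = 0.1848 → 18.48%.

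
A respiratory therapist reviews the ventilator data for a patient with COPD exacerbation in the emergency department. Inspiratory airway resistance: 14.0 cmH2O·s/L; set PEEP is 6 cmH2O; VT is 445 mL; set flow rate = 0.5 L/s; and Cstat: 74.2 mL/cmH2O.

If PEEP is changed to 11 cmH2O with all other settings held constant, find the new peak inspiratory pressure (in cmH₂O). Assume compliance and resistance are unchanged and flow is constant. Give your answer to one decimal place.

24.0

PIP = Vt/C + R·V̇ + PEEP (constant-flow equation of motion).
Only the baseline term changes: ΔPIP = ΔPEEP = 11 − 6 = 5.0 cmH2O.
Original PIP = 445/74.2 + 14.0×0.5 + 6 = 18.997 cmH2O; new PIP = 18.997 + (5.0) = 23.997 cmH2O.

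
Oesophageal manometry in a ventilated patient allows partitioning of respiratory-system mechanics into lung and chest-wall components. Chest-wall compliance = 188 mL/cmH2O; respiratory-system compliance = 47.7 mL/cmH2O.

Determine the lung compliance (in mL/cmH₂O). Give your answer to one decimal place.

63.9

1/CL = 1/Crs − 1/Ccw.
1/CL = 1/47.7 − 1/188 = 0.01565.
CL = 63.898 mL/cmH2O.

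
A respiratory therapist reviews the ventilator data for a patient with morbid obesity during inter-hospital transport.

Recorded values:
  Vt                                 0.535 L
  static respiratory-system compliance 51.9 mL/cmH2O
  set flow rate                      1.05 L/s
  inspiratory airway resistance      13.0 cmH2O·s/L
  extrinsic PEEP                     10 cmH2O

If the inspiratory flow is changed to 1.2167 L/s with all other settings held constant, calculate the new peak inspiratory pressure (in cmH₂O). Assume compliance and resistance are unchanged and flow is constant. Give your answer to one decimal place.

PIP = Vt/C + R·V̇ + PEEP (constant-flow equation of motion).
Only the resistive term changes: ΔPIP = R × ΔV̇ = 13.0 × (1.2167 − 1.05) = 13.0 × 0.1667 = 2.167 cmH2O.
Original PIP = 535/51.9 + 13.0×1.05 + 10 = 33.958 cmH2O; new PIP = 33.958 + (2.167) = 36.125 cmH2O.

36.1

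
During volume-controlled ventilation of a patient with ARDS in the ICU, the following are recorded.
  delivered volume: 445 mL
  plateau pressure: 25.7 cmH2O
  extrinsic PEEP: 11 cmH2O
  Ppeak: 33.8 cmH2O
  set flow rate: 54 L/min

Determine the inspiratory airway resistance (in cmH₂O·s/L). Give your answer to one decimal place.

Flow: 54 L/min ÷ 60 = 0.9 L/s.
Raw = (PIP − Pplat) / flow = (33.8 − 25.7) / 0.9 = 8.1 / 0.9 = 9.0 cmH2O·s/L.

9.0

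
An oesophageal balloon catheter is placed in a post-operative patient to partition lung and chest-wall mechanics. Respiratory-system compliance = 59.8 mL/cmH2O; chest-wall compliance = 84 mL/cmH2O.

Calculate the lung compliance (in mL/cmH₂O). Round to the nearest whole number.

208

1/CL = 1/Crs − 1/Ccw.
1/CL = 1/59.8 − 1/84 = 0.004818.
CL = 207.56 mL/cmH2O.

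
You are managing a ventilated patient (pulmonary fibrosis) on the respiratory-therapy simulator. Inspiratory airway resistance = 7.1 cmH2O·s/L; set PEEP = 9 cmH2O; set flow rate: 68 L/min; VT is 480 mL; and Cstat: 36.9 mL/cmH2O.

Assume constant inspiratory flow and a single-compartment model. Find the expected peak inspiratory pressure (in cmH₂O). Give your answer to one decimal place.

30.1

Flow: 68 L/min ÷ 60 = 1.1333 L/s.
Equation of motion (constant flow): PIP = Vt/C + R·V̇ + PEEP.
PIP = 480/36.9 + 7.1×1.1333 + 9 = 13.008 + 8.046 + 9 = 30.054 cmH2O.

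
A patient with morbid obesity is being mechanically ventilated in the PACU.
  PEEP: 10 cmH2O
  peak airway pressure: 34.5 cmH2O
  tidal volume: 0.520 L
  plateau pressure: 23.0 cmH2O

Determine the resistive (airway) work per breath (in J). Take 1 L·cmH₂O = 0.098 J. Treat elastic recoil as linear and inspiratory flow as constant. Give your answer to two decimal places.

0.59

With constant inspiratory flow the resistive pressure is constant at PIP − Pplat = 34.5 − 23.0 = 11.5 cmH2O, so resistive work = 11.5 × 0.520 = 5.98 L·cmH2O.
× 0.098 J/(L·cmH2O) → 0.586 J.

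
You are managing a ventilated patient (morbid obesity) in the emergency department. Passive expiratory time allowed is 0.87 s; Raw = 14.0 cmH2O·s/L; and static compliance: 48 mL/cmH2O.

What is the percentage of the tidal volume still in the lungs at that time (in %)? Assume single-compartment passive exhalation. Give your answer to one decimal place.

τ = R × C = 14.0 × 48 mL/cmH2O = 14.0 × 0.048 L/cmH2O = 0.672 s.
Passive exhalation: V(t)/V₀ = e^(−t/τ) = e^(−0.87/0.672) = 0.274.
Fraction remaining = 0.274 → 27.4%.

27.4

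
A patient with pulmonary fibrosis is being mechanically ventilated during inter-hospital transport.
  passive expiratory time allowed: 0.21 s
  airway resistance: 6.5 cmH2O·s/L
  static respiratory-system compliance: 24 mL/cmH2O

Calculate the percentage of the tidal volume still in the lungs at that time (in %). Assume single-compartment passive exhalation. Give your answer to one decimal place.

τ = R × C = 6.5 × 24 mL/cmH2O = 6.5 × 0.024 L/cmH2O = 0.156 s.
Passive exhalation: V(t)/V₀ = e^(−t/τ) = e^(−0.21/0.156) = 0.2602.
Fraction remaining = 0.2602 → 26.02%.

26.0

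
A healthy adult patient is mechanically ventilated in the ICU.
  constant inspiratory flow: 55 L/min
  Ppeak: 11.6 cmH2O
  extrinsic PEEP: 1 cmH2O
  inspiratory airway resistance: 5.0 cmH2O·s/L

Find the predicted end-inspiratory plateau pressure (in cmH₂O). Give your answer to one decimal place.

7.0

Flow: 55 L/min ÷ 60 = 0.9167 L/s.
Pplat = PIP − Raw × flow = 11.6 − 5.0 × 0.9167 = 11.6 − 4.584 = 7.016 cmH2O.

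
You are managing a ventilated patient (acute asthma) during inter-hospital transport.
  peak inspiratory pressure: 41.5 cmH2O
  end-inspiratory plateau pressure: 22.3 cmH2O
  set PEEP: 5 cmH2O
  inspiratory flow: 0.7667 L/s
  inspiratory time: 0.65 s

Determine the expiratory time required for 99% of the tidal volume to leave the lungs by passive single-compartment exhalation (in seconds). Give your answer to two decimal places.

Vt = flow × Ti = 0.7667 L/s × 0.65 s × 1000 mL/L = 498.36 mL.
R = (PIP − Pplat)/V̇ = (41.5 − 22.3) / 0.7667 = 19.2/0.7667 = 25.042 cmH2O·s/L.
C = Vt/(Pplat − PEEP) = 498.36 / (22.3 − 5) = 498.36/17.3 = 28.807 mL/cmH2O.
τ = R × C = 25.042 × 0.02881 L/cmH2O = 0.7215 s.
t = −τ·ln(1 − 0.99) = −0.7215·ln(0.01) = 3.323 s.

3.32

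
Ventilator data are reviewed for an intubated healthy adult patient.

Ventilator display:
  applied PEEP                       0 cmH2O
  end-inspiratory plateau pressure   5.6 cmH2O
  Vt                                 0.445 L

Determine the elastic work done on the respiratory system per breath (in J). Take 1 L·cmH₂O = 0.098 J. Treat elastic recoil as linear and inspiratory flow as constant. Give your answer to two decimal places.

Elastic work ≈ ½ × (Pplat − PEEP) × Vt = 0.5 × (5.6 − 0) × 0.445 L = 0.5 × 5.6 × 0.445 = 1.246 L·cmH2O.
× 0.098 J/(L·cmH2O) → 0.1221 J.

0.12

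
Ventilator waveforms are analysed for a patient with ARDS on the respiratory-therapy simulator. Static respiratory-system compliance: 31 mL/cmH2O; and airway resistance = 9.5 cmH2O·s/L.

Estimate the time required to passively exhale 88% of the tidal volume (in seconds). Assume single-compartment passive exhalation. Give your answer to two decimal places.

τ = R × C = 9.5 × 31 mL/cmH2O = 9.5 × 0.031 L/cmH2O = 0.2945 s.
Exhaled fraction f = 1 − e^(−t/τ) → t = −τ·ln(1 − f) = −0.2945·ln(0.12) = 0.6244 s.

0.62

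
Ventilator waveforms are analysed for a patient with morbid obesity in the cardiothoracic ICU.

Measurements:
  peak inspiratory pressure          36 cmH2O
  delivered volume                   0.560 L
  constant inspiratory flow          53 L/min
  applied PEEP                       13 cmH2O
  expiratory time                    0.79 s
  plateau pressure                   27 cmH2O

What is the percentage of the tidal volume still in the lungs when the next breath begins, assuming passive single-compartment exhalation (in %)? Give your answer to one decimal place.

Flow: 53 L/min ÷ 60 = 0.8833 L/s.
R = (PIP − Pplat)/V̇ = (36 − 27) / 0.8833 = 9.0/0.8833 = 10.189 cmH2O·s/L.
C = Vt/(Pplat − PEEP) = 560.0 / (27 − 13) = 560.0/14.0 = 40.0 mL/cmH2O.
τ = R × C = 10.189 × 0.04 L/cmH2O = 0.4076 s.
Fraction remaining at end-expiration = e^(−Te/τ) = e^(−0.79/0.4076) = 0.144 → 14.4%.

14.4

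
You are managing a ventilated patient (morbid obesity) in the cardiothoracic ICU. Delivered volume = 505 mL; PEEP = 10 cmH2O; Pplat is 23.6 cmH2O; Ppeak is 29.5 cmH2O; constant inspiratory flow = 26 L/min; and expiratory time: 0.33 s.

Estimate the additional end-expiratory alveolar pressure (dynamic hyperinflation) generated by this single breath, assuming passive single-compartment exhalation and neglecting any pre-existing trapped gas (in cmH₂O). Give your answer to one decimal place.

7.1

Flow: 26 L/min ÷ 60 = 0.4333 L/s.
R = (PIP − Pplat)/V̇ = (29.5 − 23.6) / 0.4333 = 5.9/0.4333 = 13.616 cmH2O·s/L.
C = Vt/(Pplat − PEEP) = 505.0 / (23.6 − 10) = 505.0/13.6 = 37.132 mL/cmH2O.
τ = R × C = 13.616 × 0.03713 L/cmH2O = 0.5056 s.
Fraction remaining = e^(−Te/τ) = e^(−0.33/0.5056) = 0.5206; trapped volume = 505.0 × 0.5206 = 262.9 mL.
Additional alveolar pressure from trapping ≈ V_trapped / C = 262.9 / 37.132 = 7.08 cmH2O.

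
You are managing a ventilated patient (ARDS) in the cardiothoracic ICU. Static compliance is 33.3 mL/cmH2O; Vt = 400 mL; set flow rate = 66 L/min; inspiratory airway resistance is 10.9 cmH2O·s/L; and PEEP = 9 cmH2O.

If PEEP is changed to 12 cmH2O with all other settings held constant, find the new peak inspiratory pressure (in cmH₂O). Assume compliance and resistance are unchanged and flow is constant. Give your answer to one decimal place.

Flow: 66 L/min ÷ 60 = 1.1 L/s.
PIP = Vt/C + R·V̇ + PEEP (constant-flow equation of motion).
Only the baseline term changes: ΔPIP = ΔPEEP = 12 − 9 = 3.0 cmH2O.
Original PIP = 400/33.3 + 10.9×1.1 + 9 = 33.002 cmH2O; new PIP = 33.002 + (3.0) = 36.002 cmH2O.

36.0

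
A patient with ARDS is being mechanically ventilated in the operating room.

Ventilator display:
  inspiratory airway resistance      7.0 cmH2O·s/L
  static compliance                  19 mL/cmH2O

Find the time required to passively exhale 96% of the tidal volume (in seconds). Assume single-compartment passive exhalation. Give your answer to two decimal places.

0.43

τ = R × C = 7.0 × 19 mL/cmH2O = 7.0 × 0.019 L/cmH2O = 0.133 s.
Exhaled fraction f = 1 − e^(−t/τ) → t = −τ·ln(1 − f) = −0.133·ln(0.04) = 0.4281 s.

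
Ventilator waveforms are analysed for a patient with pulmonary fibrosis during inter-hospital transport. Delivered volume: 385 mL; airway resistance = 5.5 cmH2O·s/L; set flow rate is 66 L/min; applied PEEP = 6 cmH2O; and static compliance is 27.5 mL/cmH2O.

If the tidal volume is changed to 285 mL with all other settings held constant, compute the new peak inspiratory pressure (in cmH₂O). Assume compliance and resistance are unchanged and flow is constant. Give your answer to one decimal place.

22.4

Flow: 66 L/min ÷ 60 = 1.1 L/s.
PIP = Vt/C + R·V̇ + PEEP (constant-flow equation of motion).
Only the elastic term changes: ΔPIP = ΔVt / C = (285 − 385) / 27.5 = -3.636 cmH2O.
Original PIP = 385/27.5 + 5.5×1.1 + 6 = 26.05 cmH2O; new PIP = 26.05 + (-3.636) = 22.414 cmH2O.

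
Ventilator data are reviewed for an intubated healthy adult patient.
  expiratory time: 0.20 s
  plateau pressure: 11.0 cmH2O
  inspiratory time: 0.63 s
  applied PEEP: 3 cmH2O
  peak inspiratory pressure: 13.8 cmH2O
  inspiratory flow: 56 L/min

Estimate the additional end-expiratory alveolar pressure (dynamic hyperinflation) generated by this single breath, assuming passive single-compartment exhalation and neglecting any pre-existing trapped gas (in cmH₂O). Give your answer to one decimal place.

3.2

Flow: 56 L/min ÷ 60 = 0.9333 L/s.
Vt = flow × Ti = 0.9333 L/s × 0.63 s × 1000 mL/L = 587.98 mL.
R = (PIP − Pplat)/V̇ = (13.8 − 11.0) / 0.9333 = 2.8/0.9333 = 3.0 cmH2O·s/L.
C = Vt/(Pplat − PEEP) = 587.98 / (11.0 − 3) = 587.98/8.0 = 73.498 mL/cmH2O.
τ = R × C = 3.0 × 0.0735 L/cmH2O = 0.2205 s.
Fraction remaining = e^(−Te/τ) = e^(−0.20/0.2205) = 0.4037; trapped volume = 587.98 × 0.4037 = 237.37 mL.
Additional alveolar pressure from trapping ≈ V_trapped / C = 237.37 / 73.498 = 3.23 cmH2O.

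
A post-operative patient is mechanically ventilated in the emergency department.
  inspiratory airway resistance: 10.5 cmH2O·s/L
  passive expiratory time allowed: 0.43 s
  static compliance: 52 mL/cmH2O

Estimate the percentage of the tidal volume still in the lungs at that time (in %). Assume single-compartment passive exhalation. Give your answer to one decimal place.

45.5

τ = R × C = 10.5 × 52 mL/cmH2O = 10.5 × 0.052 L/cmH2O = 0.546 s.
Passive exhalation: V(t)/V₀ = e^(−t/τ) = e^(−0.43/0.546) = 0.455.
Fraction remaining = 0.455 → 45.5%.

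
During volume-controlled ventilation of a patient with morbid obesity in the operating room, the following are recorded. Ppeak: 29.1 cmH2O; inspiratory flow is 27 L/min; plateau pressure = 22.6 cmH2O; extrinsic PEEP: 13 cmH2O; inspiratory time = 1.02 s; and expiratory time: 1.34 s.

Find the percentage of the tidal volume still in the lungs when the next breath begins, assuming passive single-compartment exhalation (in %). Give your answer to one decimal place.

Flow: 27 L/min ÷ 60 = 0.45 L/s.
Vt = flow × Ti = 0.45 L/s × 1.02 s × 1000 mL/L = 459.0 mL.
R = (PIP − Pplat)/V̇ = (29.1 − 22.6) / 0.45 = 6.5/0.45 = 14.444 cmH2O·s/L.
C = Vt/(Pplat − PEEP) = 459.0 / (22.6 − 13) = 459.0/9.6 = 47.813 mL/cmH2O.
τ = R × C = 14.444 × 0.04781 L/cmH2O = 0.6906 s.
Fraction remaining at end-expiration = e^(−Te/τ) = e^(−1.34/0.6906) = 0.1437 → 14.37%.

14.4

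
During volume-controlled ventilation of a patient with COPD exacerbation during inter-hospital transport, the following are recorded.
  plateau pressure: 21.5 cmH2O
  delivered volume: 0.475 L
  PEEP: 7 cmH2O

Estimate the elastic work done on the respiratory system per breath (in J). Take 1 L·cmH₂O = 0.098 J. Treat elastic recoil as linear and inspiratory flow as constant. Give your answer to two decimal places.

0.34

Elastic work ≈ ½ × (Pplat − PEEP) × Vt = 0.5 × (21.5 − 7) × 0.475 L = 0.5 × 14.5 × 0.475 = 3.444 L·cmH2O.
× 0.098 J/(L·cmH2O) → 0.3375 J.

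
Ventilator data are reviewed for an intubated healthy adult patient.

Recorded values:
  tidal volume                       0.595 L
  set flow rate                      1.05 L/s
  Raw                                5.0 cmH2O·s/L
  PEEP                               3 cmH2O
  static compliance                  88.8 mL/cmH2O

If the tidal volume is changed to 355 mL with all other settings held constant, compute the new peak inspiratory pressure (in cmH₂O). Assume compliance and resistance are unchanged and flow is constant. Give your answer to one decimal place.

PIP = Vt/C + R·V̇ + PEEP (constant-flow equation of motion).
Only the elastic term changes: ΔPIP = ΔVt / C = (355 − 595) / 88.8 = -2.703 cmH2O.
Original PIP = 595/88.8 + 5.0×1.05 + 3 = 14.95 cmH2O; new PIP = 14.95 + (-2.703) = 12.247 cmH2O.

12.2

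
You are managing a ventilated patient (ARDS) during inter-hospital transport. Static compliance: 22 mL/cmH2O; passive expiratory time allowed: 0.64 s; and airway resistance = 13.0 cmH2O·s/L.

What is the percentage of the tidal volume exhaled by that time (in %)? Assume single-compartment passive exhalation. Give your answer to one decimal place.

89.3

τ = R × C = 13.0 × 22 mL/cmH2O = 13.0 × 0.022 L/cmH2O = 0.286 s.
Passive exhalation: V(t)/V₀ = e^(−t/τ) = e^(−0.64/0.286) = 0.1067.
Fraction exhaled = 1 − 0.1067 = 0.8933 → 89.33%.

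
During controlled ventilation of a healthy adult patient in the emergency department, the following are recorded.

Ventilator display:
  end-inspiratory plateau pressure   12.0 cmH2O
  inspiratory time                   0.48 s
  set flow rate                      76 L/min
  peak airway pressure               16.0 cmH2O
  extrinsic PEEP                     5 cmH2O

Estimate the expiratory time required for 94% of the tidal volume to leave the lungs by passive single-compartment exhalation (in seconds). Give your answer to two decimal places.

0.77

Flow: 76 L/min ÷ 60 = 1.2667 L/s.
Vt = flow × Ti = 1.2667 L/s × 0.48 s × 1000 mL/L = 608.02 mL.
R = (PIP − Pplat)/V̇ = (16.0 − 12.0) / 1.2667 = 4.0/1.2667 = 3.158 cmH2O·s/L.
C = Vt/(Pplat − PEEP) = 608.02 / (12.0 − 5) = 608.02/7.0 = 86.86 mL/cmH2O.
τ = R × C = 3.158 × 0.08686 L/cmH2O = 0.2743 s.
t = −τ·ln(1 − 0.94) = −0.2743·ln(0.06) = 0.7717 s.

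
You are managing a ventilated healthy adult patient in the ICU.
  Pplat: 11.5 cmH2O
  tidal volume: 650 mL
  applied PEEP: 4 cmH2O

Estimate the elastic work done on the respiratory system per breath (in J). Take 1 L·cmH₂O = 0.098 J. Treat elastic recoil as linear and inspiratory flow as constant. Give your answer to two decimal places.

Elastic work ≈ ½ × (Pplat − PEEP) × Vt = 0.5 × (11.5 − 4) × 0.650 L = 0.5 × 7.5 × 0.650 = 2.438 L·cmH2O.
× 0.098 J/(L·cmH2O) → 0.2389 J.

0.24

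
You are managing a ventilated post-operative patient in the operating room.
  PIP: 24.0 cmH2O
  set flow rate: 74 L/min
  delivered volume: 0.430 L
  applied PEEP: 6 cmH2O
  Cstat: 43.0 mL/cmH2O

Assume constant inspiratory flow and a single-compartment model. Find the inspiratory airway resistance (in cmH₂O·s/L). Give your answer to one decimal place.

Flow: 74 L/min ÷ 60 = 1.2333 L/s.
Equation of motion (constant flow): PIP = Vt/C + R·V̇ + PEEP.
R·V̇ = PIP − Vt/C − PEEP = 24.0 − 430/43.0 − 6 = 24.0 − 10.0 − 6 = 8.0 cmH2O.
R = 8.0 / 1.2333 = 6.487 cmH2O·s/L.

6.5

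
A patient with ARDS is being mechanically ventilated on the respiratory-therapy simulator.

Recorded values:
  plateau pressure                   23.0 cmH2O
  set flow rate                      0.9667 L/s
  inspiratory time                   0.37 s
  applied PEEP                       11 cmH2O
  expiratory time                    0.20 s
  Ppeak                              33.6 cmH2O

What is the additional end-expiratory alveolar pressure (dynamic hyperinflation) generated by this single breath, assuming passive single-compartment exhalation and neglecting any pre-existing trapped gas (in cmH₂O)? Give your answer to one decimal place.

Vt = flow × Ti = 0.9667 L/s × 0.37 s × 1000 mL/L = 357.68 mL.
R = (PIP − Pplat)/V̇ = (33.6 − 23.0) / 0.9667 = 10.6/0.9667 = 10.965 cmH2O·s/L.
C = Vt/(Pplat − PEEP) = 357.68 / (23.0 − 11) = 357.68/12.0 = 29.807 mL/cmH2O.
τ = R × C = 10.965 × 0.02981 L/cmH2O = 0.3269 s.
Fraction remaining = e^(−Te/τ) = e^(−0.20/0.3269) = 0.5424; trapped volume = 357.68 × 0.5424 = 194.01 mL.
Additional alveolar pressure from trapping ≈ V_trapped / C = 194.01 / 29.807 = 6.509 cmH2O.

6.5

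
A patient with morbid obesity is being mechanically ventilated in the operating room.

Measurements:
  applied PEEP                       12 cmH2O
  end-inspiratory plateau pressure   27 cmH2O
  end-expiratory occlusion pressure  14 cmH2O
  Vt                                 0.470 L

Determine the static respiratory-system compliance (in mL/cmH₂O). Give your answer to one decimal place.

End-expiratory occlusion gives total PEEP = 14 cmH2O (intrinsic PEEP = 14 − 12 = 2). Use total PEEP for the elastic gradient.
Cstat = Vt / (Pplat − PEEPtotal) = 470 / (27 − 14) = 470 / 13.0 = 36.154 mL/cmH2O.

36.2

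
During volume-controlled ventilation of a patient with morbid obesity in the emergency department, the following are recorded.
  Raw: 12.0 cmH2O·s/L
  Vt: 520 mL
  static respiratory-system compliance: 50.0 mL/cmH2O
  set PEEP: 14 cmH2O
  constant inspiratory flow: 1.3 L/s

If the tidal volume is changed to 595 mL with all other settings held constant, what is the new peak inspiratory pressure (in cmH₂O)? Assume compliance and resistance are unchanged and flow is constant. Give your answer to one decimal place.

PIP = Vt/C + R·V̇ + PEEP (constant-flow equation of motion).
Only the elastic term changes: ΔPIP = ΔVt / C = (595 − 520) / 50.0 = 1.5 cmH2O.
Original PIP = 520/50.0 + 12.0×1.3 + 14 = 40.0 cmH2O; new PIP = 40.0 + (1.5) = 41.5 cmH2O.

41.5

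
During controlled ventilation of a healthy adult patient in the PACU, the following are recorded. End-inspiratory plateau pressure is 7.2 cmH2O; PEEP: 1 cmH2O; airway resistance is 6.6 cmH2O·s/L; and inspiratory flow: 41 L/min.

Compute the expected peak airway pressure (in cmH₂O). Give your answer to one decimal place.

Flow: 41 L/min ÷ 60 = 0.6833 L/s.
PIP = Pplat + Raw × flow = 7.2 + 6.6 × 0.6833 = 7.2 + 4.51 = 11.71 cmH2O.

11.7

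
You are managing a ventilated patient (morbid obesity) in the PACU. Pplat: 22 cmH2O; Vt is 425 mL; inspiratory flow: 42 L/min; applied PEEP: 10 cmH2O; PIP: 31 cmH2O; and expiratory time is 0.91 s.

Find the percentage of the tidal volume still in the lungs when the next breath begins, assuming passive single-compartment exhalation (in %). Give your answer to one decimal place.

Flow: 42 L/min ÷ 60 = 0.7 L/s.
R = (PIP − Pplat)/V̇ = (31 − 22) / 0.7 = 9.0/0.7 = 12.857 cmH2O·s/L.
C = Vt/(Pplat − PEEP) = 425.0 / (22 − 10) = 425.0/12.0 = 35.417 mL/cmH2O.
τ = R × C = 12.857 × 0.03542 L/cmH2O = 0.4554 s.
Fraction remaining at end-expiration = e^(−Te/τ) = e^(−0.91/0.4554) = 0.1356 → 13.56%.

13.6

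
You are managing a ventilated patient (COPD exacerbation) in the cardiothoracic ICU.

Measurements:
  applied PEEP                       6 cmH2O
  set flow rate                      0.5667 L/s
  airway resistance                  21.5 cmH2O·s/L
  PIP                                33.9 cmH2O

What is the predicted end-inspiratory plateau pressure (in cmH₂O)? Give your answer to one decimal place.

21.7

Pplat = PIP − Raw × flow = 33.9 − 21.5 × 0.5667 = 33.9 − 12.184 = 21.716 cmH2O.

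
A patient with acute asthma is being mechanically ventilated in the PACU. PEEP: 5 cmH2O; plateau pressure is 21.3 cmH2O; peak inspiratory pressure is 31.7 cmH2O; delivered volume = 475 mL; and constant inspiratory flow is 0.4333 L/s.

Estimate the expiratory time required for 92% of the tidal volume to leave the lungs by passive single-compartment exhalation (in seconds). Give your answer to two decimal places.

1.77

R = (PIP − Pplat)/V̇ = (31.7 − 21.3) / 0.4333 = 10.4/0.4333 = 24.002 cmH2O·s/L.
C = Vt/(Pplat − PEEP) = 475.0 / (21.3 − 5) = 475.0/16.3 = 29.141 mL/cmH2O.
τ = R × C = 24.002 × 0.02914 L/cmH2O = 0.6994 s.
t = −τ·ln(1 − 0.92) = −0.6994·ln(0.08) = 1.766 s.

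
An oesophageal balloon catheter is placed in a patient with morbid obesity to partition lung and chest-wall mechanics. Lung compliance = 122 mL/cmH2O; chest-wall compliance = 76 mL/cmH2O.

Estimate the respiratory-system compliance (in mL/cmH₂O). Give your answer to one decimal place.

Lung and chest wall are elastances in series: 1/Crs = 1/CL + 1/Ccw.
1/Crs = 1/122 + 1/76 = 0.02135.
Crs = 46.838 mL/cmH2O.

46.8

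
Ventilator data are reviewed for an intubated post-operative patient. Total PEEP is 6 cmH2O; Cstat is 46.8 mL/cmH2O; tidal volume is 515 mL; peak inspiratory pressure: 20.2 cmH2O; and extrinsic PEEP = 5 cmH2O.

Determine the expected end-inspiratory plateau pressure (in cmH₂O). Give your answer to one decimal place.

17.0

End-expiratory occlusion gives total PEEP = 6 cmH2O (intrinsic PEEP = 6 − 5 = 1). Use total PEEP for the elastic gradient.
Pplat = PEEPtotal + Vt / Cstat = 6 + 515 / 46.8 = 6 + 11.004 = 17.004 cmH2O.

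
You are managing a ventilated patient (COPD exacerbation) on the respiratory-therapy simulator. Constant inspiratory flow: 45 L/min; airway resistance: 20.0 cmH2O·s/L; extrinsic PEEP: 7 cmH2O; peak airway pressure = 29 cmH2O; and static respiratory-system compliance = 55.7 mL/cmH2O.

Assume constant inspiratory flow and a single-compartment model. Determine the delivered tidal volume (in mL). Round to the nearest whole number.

390

Flow: 45 L/min ÷ 60 = 0.75 L/s.
Equation of motion (constant flow): PIP = Vt/C + R·V̇ + PEEP.
Vt/C = PIP − R·V̇ − PEEP = 29 − 15.0 − 7 = 7.0 cmH2O.
Vt = C × 7.0 = 55.7 × 7.0 = 389.9 mL.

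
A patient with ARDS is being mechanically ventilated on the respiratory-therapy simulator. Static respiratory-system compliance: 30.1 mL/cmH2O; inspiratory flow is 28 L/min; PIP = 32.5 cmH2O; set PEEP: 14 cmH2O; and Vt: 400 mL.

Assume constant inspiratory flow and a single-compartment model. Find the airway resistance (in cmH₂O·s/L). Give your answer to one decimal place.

Flow: 28 L/min ÷ 60 = 0.4667 L/s.
Equation of motion (constant flow): PIP = Vt/C + R·V̇ + PEEP.
R·V̇ = PIP − Vt/C − PEEP = 32.5 − 400/30.1 − 14 = 32.5 − 13.289 − 14 = 5.211 cmH2O.
R = 5.211 / 0.4667 = 11.166 cmH2O·s/L.

11.2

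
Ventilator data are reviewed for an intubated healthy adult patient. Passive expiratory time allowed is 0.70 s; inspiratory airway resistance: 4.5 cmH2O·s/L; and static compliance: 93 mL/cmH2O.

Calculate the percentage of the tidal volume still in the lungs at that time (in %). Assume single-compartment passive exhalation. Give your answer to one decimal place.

τ = R × C = 4.5 × 93 mL/cmH2O = 4.5 × 0.093 L/cmH2O = 0.4185 s.
Passive exhalation: V(t)/V₀ = e^(−t/τ) = e^(−0.70/0.4185) = 0.1878.
Fraction remaining = 0.1878 → 18.78%.

18.8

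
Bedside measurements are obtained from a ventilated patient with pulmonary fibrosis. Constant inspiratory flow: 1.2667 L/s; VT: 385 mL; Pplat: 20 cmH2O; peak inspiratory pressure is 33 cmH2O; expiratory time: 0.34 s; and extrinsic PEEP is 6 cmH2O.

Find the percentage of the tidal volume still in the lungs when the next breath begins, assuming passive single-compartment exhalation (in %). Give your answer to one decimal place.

R = (PIP − Pplat)/V̇ = (33 − 20) / 1.2667 = 13.0/1.2667 = 10.263 cmH2O·s/L.
C = Vt/(Pplat − PEEP) = 385.0 / (20 − 6) = 385.0/14.0 = 27.5 mL/cmH2O.
τ = R × C = 10.263 × 0.0275 L/cmH2O = 0.2822 s.
Fraction remaining at end-expiration = e^(−Te/τ) = e^(−0.34/0.2822) = 0.2997 → 29.97%.

30.0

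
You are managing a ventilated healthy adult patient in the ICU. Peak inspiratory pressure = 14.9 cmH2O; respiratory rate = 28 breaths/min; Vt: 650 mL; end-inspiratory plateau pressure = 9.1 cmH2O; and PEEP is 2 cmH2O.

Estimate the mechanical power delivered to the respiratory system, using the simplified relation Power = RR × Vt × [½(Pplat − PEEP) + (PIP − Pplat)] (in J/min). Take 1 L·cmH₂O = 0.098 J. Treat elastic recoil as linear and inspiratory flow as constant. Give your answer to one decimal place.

Per-breath work = Vt × [½(Pplat−PEEP) + (PIP−Pplat)] = 0.650 × [0.5×7.1 + 5.8] = 0.650 × 9.35 = 6.078 L·cmH2O.
Power = 28 × 6.078 = 170.18 L·cmH2O/min.
× 0.098 J/(L·cmH2O) → 16.678 J/min.

16.7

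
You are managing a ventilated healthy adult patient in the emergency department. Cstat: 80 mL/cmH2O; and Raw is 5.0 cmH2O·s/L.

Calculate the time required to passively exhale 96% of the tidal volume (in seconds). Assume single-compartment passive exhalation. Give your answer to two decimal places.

1.29

τ = R × C = 5.0 × 80 mL/cmH2O = 5.0 × 0.080 L/cmH2O = 0.4 s.
Exhaled fraction f = 1 − e^(−t/τ) → t = −τ·ln(1 − f) = −0.4·ln(0.04) = 1.288 s.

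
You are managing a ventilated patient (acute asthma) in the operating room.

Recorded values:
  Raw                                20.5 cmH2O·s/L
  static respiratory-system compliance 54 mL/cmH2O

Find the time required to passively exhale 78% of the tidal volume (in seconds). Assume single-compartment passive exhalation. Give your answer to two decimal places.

1.68

τ = R × C = 20.5 × 54 mL/cmH2O = 20.5 × 0.054 L/cmH2O = 1.107 s.
Exhaled fraction f = 1 − e^(−t/τ) → t = −τ·ln(1 − f) = −1.107·ln(0.22) = 1.676 s.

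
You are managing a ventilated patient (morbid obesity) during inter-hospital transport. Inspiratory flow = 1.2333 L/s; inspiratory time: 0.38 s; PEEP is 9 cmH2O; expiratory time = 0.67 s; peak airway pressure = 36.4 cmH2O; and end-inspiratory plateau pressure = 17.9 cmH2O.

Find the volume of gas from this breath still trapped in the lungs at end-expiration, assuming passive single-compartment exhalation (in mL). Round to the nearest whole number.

Vt = flow × Ti = 1.2333 L/s × 0.38 s × 1000 mL/L = 468.65 mL.
R = (PIP − Pplat)/V̇ = (36.4 − 17.9) / 1.2333 = 18.5/1.2333 = 15.0 cmH2O·s/L.
C = Vt/(Pplat − PEEP) = 468.65 / (17.9 − 9) = 468.65/8.9 = 52.657 mL/cmH2O.
τ = R × C = 15.0 × 0.05266 L/cmH2O = 0.7899 s.
Fraction remaining = e^(−Te/τ) = e^(−0.67/0.7899) = 0.4282.
Trapped volume = 468.65 × 0.4282 = 200.68 mL.

201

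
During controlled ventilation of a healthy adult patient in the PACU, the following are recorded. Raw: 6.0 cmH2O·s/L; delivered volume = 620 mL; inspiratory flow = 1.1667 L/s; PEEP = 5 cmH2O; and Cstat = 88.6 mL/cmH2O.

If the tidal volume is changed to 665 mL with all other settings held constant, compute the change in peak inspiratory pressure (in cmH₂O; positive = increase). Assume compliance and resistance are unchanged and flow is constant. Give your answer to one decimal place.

PIP = Vt/C + R·V̇ + PEEP (constant-flow equation of motion).
Only the elastic term changes: ΔPIP = ΔVt / C = (665 − 620) / 88.6 = 0.5079 cmH2O.

0.5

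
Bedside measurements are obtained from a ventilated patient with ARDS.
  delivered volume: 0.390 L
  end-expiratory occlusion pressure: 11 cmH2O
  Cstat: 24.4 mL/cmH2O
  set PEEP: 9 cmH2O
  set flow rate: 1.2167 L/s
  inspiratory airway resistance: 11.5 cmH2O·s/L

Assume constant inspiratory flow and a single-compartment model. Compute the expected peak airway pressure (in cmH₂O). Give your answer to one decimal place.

Total PEEP = 11 cmH2O (set 9 + intrinsic 2); this is the baseline alveolar pressure.
Equation of motion (constant flow): PIP = Vt/C + R·V̇ + PEEP.
PIP = 390/24.4 + 11.5×1.2167 + 11 = 15.984 + 13.992 + 11 = 40.976 cmH2O.

41.0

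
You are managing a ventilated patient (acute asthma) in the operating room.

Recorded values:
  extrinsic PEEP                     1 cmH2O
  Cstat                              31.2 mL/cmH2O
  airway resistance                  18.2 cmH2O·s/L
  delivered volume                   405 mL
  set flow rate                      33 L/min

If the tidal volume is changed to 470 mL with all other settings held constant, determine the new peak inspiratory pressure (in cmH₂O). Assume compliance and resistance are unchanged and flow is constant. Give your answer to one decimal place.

26.1

Flow: 33 L/min ÷ 60 = 0.55 L/s.
PIP = Vt/C + R·V̇ + PEEP (constant-flow equation of motion).
Only the elastic term changes: ΔPIP = ΔVt / C = (470 − 405) / 31.2 = 2.083 cmH2O.
Original PIP = 405/31.2 + 18.2×0.55 + 1 = 23.991 cmH2O; new PIP = 23.991 + (2.083) = 26.074 cmH2O.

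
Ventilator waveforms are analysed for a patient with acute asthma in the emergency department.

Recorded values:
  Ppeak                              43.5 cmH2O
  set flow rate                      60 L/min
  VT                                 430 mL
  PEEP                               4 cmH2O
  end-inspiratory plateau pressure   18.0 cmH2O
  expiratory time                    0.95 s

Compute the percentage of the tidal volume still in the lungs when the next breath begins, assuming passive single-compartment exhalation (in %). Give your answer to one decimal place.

Flow: 60 L/min ÷ 60 = 1 L/s.
R = (PIP − Pplat)/V̇ = (43.5 − 18.0) / 1 = 25.5/1 = 25.5 cmH2O·s/L.
C = Vt/(Pplat − PEEP) = 430.0 / (18.0 − 4) = 430.0/14.0 = 30.714 mL/cmH2O.
τ = R × C = 25.5 × 0.03071 L/cmH2O = 0.7831 s.
Fraction remaining at end-expiration = e^(−Te/τ) = e^(−0.95/0.7831) = 0.2973 → 29.73%.

29.7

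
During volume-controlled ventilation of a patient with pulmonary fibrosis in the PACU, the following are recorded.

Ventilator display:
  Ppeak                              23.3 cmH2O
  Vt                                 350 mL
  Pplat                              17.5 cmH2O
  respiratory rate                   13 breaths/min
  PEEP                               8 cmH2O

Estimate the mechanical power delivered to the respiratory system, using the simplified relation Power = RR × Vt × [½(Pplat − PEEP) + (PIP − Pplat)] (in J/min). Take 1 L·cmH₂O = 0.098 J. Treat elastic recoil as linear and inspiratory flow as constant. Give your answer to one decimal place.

4.7

Per-breath work = Vt × [½(Pplat−PEEP) + (PIP−Pplat)] = 0.350 × [0.5×9.5 + 5.8] = 0.350 × 10.55 = 3.693 L·cmH2O.
Power = 13 × 3.693 = 48.009 L·cmH2O/min.
× 0.098 J/(L·cmH2O) → 4.705 J/min.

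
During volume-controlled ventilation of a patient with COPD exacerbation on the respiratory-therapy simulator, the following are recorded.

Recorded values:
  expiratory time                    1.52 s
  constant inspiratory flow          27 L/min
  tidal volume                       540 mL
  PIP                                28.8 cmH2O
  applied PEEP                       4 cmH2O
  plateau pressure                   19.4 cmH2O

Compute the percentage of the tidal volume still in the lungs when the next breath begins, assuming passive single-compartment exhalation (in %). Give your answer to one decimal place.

12.6

Flow: 27 L/min ÷ 60 = 0.45 L/s.
R = (PIP − Pplat)/V̇ = (28.8 − 19.4) / 0.45 = 9.4/0.45 = 20.889 cmH2O·s/L.
C = Vt/(Pplat − PEEP) = 540.0 / (19.4 − 4) = 540.0/15.4 = 35.065 mL/cmH2O.
τ = R × C = 20.889 × 0.03507 L/cmH2O = 0.7326 s.
Fraction remaining at end-expiration = e^(−Te/τ) = e^(−1.52/0.7326) = 0.1256 → 12.56%.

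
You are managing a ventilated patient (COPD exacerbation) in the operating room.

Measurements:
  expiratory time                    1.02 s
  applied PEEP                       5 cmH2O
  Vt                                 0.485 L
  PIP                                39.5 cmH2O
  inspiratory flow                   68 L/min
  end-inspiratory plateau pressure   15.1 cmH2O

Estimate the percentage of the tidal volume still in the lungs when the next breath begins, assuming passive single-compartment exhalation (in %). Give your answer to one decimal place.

Flow: 68 L/min ÷ 60 = 1.1333 L/s.
R = (PIP − Pplat)/V̇ = (39.5 − 15.1) / 1.1333 = 24.4/1.1333 = 21.53 cmH2O·s/L.
C = Vt/(Pplat − PEEP) = 485.0 / (15.1 − 5) = 485.0/10.1 = 48.02 mL/cmH2O.
τ = R × C = 21.53 × 0.04802 L/cmH2O = 1.034 s.
Fraction remaining at end-expiration = e^(−Te/τ) = e^(−1.02/1.034) = 0.3729 → 37.29%.

37.3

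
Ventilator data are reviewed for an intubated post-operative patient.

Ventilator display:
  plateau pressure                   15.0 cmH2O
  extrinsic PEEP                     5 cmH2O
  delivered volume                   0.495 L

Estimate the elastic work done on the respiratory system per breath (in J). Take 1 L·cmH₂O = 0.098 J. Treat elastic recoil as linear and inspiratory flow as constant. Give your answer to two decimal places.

Elastic work ≈ ½ × (Pplat − PEEP) × Vt = 0.5 × (15.0 − 5) × 0.495 L = 0.5 × 10.0 × 0.495 = 2.475 L·cmH2O.
× 0.098 J/(L·cmH2O) → 0.2426 J.

0.24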